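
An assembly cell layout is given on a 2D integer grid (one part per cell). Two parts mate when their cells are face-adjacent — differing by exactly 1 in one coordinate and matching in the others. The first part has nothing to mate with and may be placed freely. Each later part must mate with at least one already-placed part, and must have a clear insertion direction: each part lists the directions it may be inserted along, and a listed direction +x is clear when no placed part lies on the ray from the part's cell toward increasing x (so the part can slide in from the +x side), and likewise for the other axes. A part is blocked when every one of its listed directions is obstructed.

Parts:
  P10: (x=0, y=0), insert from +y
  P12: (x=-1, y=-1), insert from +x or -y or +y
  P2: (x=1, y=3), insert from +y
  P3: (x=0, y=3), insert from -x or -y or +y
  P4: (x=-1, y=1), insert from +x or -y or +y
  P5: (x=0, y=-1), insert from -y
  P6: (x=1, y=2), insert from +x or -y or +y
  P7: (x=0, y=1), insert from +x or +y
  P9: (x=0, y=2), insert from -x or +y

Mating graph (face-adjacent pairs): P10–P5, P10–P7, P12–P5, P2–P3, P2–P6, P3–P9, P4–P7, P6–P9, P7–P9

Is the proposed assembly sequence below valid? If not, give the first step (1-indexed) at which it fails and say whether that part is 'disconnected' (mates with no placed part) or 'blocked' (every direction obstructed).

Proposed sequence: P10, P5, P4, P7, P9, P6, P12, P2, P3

Invalid at step 3 (disconnected)

1. P10@(0, 0) [+y clear] — {P10}
2. P5@(0, -1) [-y clear] — {P10, P5}
3. P4@(-1, 1) — no placed neighbour ⇒ disconnected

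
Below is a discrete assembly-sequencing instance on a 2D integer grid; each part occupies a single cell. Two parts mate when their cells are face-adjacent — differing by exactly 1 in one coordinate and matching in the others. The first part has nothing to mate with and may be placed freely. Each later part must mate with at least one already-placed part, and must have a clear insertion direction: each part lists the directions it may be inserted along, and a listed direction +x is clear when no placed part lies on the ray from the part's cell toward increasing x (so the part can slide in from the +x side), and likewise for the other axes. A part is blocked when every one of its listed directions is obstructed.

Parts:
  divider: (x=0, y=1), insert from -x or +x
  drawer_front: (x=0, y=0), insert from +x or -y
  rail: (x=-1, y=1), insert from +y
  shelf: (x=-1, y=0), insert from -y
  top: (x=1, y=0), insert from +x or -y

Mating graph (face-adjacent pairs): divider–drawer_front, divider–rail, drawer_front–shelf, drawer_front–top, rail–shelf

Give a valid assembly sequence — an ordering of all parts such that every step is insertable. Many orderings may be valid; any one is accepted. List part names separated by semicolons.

divider; drawer_front; rail; top; shelf

1. divider@(0, 1) [-x clear] — {divider}
2. drawer_front@(0, 0) [+x clear] — {divider, drawer_front}
3. rail@(-1, 1) [+y clear] — {divider, drawer_front, rail}
4. top@(1, 0) [+x clear] — {divider, drawer_front, rail, top}
5. shelf@(-1, 0) [-y clear] — {divider, drawer_front, rail, shelf, top}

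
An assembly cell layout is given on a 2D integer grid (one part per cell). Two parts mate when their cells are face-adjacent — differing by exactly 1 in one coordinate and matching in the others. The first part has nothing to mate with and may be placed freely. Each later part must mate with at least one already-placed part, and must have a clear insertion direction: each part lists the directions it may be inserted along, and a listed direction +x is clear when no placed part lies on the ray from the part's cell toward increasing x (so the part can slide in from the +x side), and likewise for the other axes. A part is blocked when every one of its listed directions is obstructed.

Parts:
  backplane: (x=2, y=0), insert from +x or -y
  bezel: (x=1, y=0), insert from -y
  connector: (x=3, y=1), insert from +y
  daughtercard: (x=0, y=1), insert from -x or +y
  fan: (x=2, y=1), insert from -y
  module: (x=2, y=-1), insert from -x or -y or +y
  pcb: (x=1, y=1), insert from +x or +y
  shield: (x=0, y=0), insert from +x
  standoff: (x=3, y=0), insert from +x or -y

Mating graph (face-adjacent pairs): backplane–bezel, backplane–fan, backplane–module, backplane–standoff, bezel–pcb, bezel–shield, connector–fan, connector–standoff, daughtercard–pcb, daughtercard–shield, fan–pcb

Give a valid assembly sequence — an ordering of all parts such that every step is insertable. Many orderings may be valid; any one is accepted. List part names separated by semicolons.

fan; connector; pcb; daughtercard; shield; backplane; module; bezel; standoff

1. fan@(2, 1) [-y clear] — {fan}
2. connector@(3, 1) [+y clear] — {connector, fan}
3. pcb@(1, 1) [+y clear] — {connector, fan, pcb}
4. daughtercard@(0, 1) [-x clear] — {connector, daughtercard, fan, pcb}
5. shield@(0, 0) [+x clear] — {connector, daughtercard, fan, pcb, shield}
6. backplane@(2, 0) [+x clear] — {backplane, connector, daughtercard, fan, pcb, shield}
7. module@(2, -1) [-x clear] — {backplane, connector, daughtercard, fan, module, pcb, shield}
8. bezel@(1, 0) [-y clear] — {backplane, bezel, connector, daughtercard, fan, module, pcb, shield}
9. standoff@(3, 0) [+x clear] — {backplane, bezel, connector, daughtercard, fan, module, pcb, shield, standoff}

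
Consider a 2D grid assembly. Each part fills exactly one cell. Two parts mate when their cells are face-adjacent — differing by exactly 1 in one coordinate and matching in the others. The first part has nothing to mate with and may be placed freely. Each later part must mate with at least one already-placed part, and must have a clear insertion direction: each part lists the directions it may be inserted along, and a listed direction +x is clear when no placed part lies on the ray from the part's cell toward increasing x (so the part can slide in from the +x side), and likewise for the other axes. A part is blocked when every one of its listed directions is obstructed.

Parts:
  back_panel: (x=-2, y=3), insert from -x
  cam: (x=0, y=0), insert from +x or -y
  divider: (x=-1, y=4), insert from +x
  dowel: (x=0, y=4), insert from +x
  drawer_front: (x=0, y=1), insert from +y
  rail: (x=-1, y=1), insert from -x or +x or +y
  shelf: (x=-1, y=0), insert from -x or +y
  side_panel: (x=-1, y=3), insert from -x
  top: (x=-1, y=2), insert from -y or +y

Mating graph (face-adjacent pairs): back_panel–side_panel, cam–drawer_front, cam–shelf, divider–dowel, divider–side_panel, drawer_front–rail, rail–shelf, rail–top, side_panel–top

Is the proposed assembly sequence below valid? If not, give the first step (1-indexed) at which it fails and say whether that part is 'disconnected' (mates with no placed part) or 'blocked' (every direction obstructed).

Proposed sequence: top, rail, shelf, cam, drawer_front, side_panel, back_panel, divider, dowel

Valid

1. top@(-1, 2) [-y clear] — {top}
2. rail@(-1, 1) [-x clear] — {rail, top}
3. shelf@(-1, 0) [-x clear] — {rail, shelf, top}
4. cam@(0, 0) [+x clear] — {cam, rail, shelf, top}
5. drawer_front@(0, 1) [+y clear] — {cam, drawer_front, rail, shelf, top}
6. side_panel@(-1, 3) [-x clear] — {cam, drawer_front, rail, shelf, side_panel, top}
7. back_panel@(-2, 3) [-x clear] — {back_panel, cam, drawer_front, rail, shelf, side_panel, top}
8. divider@(-1, 4) [+x clear] — {back_panel, cam, divider, drawer_front, rail, shelf, side_panel, top}
9. dowel@(0, 4) [+x clear] — {back_panel, cam, divider, dowel, drawer_front, rail, shelf, side_panel, top}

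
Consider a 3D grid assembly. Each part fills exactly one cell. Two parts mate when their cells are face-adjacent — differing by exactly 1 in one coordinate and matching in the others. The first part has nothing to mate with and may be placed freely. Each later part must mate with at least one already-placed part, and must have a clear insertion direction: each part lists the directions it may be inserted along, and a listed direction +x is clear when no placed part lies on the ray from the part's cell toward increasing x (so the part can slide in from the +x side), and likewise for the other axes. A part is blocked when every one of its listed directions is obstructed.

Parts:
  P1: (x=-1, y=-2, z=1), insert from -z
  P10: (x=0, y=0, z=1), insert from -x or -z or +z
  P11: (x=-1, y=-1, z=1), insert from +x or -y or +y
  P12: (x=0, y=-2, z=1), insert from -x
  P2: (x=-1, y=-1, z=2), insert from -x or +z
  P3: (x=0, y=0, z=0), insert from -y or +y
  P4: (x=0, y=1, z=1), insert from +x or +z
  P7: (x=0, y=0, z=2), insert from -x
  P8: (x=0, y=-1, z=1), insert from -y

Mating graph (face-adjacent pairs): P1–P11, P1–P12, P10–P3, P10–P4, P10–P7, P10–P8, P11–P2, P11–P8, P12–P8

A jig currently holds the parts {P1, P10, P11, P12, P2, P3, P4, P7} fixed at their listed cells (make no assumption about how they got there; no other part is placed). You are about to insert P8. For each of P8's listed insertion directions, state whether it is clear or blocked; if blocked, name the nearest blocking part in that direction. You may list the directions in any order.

-y: nearest on ray is P12@(0, -2, 1) ⇒ blocked

-y: blocked by P12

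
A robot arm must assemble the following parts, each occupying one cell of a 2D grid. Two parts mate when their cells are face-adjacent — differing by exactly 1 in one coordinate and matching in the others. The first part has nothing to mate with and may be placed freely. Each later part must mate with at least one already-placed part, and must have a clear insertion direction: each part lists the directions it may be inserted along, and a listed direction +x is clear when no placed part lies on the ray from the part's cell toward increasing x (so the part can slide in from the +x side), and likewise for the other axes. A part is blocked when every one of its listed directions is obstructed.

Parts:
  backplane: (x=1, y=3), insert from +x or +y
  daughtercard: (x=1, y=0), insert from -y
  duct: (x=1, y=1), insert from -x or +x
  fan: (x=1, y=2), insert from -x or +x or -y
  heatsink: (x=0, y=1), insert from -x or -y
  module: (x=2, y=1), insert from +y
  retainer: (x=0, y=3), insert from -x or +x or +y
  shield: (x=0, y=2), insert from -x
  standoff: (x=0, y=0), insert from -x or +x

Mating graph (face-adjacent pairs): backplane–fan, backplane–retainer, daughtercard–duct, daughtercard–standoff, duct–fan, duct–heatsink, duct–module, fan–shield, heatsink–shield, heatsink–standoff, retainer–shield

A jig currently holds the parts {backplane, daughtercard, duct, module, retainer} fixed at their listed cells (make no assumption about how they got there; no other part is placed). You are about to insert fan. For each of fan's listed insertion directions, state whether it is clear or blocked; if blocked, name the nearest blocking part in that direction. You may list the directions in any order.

-x: ray from fan(1, 2) has no placed part ⇒ clear
+x: ray from fan(1, 2) has no placed part ⇒ clear
-y: nearest on ray is duct@(1, 1) ⇒ blocked

+x: clear; -x: clear; -y: blocked by duct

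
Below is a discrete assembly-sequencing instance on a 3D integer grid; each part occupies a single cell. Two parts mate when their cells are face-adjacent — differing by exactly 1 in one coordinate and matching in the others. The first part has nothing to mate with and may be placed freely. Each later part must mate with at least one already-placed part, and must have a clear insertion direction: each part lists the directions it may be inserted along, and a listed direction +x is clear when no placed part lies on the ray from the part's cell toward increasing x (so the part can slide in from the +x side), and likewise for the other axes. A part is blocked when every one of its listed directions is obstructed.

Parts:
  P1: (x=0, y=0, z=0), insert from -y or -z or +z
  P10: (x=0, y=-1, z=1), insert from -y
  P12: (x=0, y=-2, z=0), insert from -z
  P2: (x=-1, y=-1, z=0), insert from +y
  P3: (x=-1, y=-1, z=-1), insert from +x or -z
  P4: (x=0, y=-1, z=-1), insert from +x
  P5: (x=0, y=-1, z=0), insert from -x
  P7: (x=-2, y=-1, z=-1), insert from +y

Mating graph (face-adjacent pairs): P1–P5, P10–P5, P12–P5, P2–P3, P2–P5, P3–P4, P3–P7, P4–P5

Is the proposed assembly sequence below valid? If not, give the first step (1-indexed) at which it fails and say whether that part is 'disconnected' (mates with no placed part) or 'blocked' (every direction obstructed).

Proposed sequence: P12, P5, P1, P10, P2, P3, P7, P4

1. P12@(0, -2, 0) [-z clear] — {P12}
2. P5@(0, -1, 0) [-x clear] — {P12, P5}
3. P1@(0, 0, 0) [-z clear] — {P1, P12, P5}
4. P10@(0, -1, 1) [-y clear] — {P1, P10, P12, P5}
5. P2@(-1, -1, 0) [+y clear] — {P1, P10, P12, P2, P5}
6. P3@(-1, -1, -1) [+x clear] — {P1, P10, P12, P2, P3, P5}
7. P7@(-2, -1, -1) [+y clear] — {P1, P10, P12, P2, P3, P5, P7}
8. P4@(0, -1, -1) [+x clear] — {P1, P10, P12, P2, P3, P4, P5, P7}

Valid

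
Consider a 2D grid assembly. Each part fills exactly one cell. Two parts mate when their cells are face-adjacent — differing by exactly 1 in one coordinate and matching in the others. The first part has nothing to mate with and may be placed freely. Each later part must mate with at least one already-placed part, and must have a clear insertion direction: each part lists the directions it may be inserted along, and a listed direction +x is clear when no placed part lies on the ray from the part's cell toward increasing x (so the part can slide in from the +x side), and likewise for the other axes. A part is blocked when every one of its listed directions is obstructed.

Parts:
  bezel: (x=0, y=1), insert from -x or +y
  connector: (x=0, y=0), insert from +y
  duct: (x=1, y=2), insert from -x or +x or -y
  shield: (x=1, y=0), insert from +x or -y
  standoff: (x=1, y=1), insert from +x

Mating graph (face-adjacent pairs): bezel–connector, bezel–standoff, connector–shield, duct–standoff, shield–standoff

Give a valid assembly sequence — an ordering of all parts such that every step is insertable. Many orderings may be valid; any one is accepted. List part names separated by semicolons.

1. standoff@(1, 1) [+x clear] — {standoff}
2. duct@(1, 2) [-x clear] — {duct, standoff}
3. shield@(1, 0) [+x clear] — {duct, shield, standoff}
4. connector@(0, 0) [+y clear] — {connector, duct, shield, standoff}
5. bezel@(0, 1) [-x clear] — {bezel, connector, duct, shield, standoff}

standoff; duct; shield; connector; bezel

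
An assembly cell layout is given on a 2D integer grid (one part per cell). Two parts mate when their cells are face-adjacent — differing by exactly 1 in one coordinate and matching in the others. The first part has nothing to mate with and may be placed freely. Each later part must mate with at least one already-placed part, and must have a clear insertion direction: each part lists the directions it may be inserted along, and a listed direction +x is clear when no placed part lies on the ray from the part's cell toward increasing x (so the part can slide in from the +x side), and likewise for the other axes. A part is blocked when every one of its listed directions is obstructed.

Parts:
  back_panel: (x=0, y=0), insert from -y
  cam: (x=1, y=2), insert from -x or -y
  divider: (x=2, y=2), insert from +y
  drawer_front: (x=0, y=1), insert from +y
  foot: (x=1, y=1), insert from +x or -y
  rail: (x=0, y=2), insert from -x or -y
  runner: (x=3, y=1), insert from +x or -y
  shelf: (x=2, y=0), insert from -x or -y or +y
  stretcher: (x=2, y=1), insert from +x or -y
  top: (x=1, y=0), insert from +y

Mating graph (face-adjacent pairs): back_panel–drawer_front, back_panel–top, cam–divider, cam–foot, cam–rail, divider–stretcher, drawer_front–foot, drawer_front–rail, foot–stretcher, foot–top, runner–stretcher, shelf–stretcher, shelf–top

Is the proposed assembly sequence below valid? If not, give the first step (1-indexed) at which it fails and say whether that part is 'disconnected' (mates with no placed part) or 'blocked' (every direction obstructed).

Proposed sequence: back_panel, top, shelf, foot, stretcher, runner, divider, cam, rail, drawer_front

1. back_panel@(0, 0) [-y clear] — {back_panel}
2. top@(1, 0) [+y clear] — {back_panel, top}
3. shelf@(2, 0) [-y clear] — {back_panel, shelf, top}
4. foot@(1, 1) [+x clear] — {back_panel, foot, shelf, top}
5. stretcher@(2, 1) [+x clear] — {back_panel, foot, shelf, stretcher, top}
6. runner@(3, 1) [+x clear] — {back_panel, foot, runner, shelf, stretcher, top}
7. divider@(2, 2) [+y clear] — {back_panel, divider, foot, runner, shelf, stretcher, top}
8. cam@(1, 2) [-x clear] — {back_panel, cam, divider, foot, runner, shelf, stretcher, top}
9. rail@(0, 2) [-x clear] — {back_panel, cam, divider, foot, rail, runner, shelf, stretcher, top}
10. drawer_front@(0, 1) — +y all obstructed ⇒ blocked

Invalid at step 10 (blocked)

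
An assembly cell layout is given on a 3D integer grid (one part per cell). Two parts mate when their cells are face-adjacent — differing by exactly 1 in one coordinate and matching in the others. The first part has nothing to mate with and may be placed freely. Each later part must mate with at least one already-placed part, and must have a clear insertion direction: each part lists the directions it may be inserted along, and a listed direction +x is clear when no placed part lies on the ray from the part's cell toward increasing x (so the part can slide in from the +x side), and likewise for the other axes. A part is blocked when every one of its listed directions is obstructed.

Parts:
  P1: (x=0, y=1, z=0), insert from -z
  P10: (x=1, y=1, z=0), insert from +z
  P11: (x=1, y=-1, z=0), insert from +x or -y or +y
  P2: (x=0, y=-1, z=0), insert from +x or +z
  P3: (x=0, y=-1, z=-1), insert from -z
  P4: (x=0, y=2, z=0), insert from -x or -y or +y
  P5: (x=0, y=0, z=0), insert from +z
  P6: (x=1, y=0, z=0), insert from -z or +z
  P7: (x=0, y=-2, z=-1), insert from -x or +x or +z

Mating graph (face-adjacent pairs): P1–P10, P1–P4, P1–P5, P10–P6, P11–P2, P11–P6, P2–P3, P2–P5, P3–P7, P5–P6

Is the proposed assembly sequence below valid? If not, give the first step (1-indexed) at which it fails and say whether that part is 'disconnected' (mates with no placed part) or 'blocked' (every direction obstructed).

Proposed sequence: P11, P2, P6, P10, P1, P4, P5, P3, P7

1. P11@(1, -1, 0) [+x clear] — {P11}
2. P2@(0, -1, 0) [+z clear] — {P11, P2}
3. P6@(1, 0, 0) [-z clear] — {P11, P2, P6}
4. P10@(1, 1, 0) [+z clear] — {P10, P11, P2, P6}
5. P1@(0, 1, 0) [-z clear] — {P1, P10, P11, P2, P6}
6. P4@(0, 2, 0) [-x clear] — {P1, P10, P11, P2, P4, P6}
7. P5@(0, 0, 0) [+z clear] — {P1, P10, P11, P2, P4, P5, P6}
8. P3@(0, -1, -1) [-z clear] — {P1, P10, P11, P2, P3, P4, P5, P6}
9. P7@(0, -2, -1) [-x clear] — {P1, P10, P11, P2, P3, P4, P5, P6, P7}

Valid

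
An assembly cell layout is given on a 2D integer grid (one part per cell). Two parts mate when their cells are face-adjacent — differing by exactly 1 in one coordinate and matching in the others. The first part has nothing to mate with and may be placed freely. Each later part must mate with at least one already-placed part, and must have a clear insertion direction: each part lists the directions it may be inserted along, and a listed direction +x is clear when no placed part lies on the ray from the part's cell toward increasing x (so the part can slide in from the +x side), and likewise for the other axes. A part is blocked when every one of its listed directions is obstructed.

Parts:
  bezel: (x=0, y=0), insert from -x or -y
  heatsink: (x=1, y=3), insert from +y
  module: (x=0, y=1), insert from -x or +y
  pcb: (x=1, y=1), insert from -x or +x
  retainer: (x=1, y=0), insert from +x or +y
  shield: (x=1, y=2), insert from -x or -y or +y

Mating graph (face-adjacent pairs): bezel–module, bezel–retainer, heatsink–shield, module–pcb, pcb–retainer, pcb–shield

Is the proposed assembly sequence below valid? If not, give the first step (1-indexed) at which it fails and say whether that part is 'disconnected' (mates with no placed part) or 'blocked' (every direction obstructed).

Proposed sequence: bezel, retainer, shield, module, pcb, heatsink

Invalid at step 3 (disconnected)

1. bezel@(0, 0) [-x clear] — {bezel}
2. retainer@(1, 0) [+x clear] — {bezel, retainer}
3. shield@(1, 2) — no placed neighbour ⇒ disconnected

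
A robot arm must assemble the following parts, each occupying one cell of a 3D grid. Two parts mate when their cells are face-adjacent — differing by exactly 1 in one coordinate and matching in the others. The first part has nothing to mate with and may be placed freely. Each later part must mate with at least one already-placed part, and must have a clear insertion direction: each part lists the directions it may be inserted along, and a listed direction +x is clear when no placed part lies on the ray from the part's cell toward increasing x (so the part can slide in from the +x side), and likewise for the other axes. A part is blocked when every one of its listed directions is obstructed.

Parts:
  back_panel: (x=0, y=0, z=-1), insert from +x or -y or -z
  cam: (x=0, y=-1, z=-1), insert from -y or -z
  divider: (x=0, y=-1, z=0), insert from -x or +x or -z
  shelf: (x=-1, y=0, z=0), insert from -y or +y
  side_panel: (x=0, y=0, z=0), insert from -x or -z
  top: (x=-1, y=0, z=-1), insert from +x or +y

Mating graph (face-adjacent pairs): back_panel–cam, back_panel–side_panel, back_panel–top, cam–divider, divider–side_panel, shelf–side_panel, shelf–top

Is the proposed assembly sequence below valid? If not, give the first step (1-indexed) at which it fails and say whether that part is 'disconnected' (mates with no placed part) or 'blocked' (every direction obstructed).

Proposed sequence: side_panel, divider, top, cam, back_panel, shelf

Invalid at step 3 (disconnected)

1. side_panel@(0, 0, 0) [-x clear] — {side_panel}
2. divider@(0, -1, 0) [-x clear] — {divider, side_panel}
3. top@(-1, 0, -1) — no placed neighbour ⇒ disconnected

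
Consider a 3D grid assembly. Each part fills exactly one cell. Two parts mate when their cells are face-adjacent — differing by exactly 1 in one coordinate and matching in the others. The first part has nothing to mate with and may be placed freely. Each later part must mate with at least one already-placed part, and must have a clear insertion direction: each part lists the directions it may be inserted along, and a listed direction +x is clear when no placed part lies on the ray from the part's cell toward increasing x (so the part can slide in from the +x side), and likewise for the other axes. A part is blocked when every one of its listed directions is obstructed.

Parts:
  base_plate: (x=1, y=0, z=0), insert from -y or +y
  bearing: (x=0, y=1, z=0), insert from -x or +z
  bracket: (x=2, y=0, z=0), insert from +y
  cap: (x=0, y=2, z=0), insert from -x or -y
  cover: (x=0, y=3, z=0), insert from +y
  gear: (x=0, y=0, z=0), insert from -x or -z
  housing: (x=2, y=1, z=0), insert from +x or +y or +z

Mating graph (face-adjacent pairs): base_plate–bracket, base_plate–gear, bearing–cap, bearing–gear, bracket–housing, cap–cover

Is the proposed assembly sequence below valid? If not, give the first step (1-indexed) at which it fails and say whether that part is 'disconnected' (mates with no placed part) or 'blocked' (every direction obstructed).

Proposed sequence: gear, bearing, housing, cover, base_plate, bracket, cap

1. gear@(0, 0, 0) [-x clear] — {gear}
2. bearing@(0, 1, 0) [-x clear] — {bearing, gear}
3. housing@(2, 1, 0) — no placed neighbour ⇒ disconnected

Invalid at step 3 (disconnected)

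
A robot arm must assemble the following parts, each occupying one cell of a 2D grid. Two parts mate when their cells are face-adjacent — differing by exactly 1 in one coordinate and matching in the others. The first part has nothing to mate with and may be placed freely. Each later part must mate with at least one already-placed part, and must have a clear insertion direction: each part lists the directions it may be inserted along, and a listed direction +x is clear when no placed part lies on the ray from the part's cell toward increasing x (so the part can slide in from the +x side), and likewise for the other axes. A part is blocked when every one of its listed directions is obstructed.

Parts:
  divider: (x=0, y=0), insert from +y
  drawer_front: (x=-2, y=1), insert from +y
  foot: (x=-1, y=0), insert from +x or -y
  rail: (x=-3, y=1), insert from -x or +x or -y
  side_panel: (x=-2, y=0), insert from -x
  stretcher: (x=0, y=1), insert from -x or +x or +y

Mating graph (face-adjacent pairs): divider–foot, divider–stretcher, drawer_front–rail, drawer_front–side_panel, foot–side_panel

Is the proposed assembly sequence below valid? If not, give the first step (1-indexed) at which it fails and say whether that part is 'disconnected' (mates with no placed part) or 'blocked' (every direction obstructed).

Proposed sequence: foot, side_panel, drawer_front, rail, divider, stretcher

1. foot@(-1, 0) [+x clear] — {foot}
2. side_panel@(-2, 0) [-x clear] — {foot, side_panel}
3. drawer_front@(-2, 1) [+y clear] — {drawer_front, foot, side_panel}
4. rail@(-3, 1) [-x clear] — {drawer_front, foot, rail, side_panel}
5. divider@(0, 0) [+y clear] — {divider, drawer_front, foot, rail, side_panel}
6. stretcher@(0, 1) [+x clear] — {divider, drawer_front, foot, rail, side_panel, stretcher}

Valid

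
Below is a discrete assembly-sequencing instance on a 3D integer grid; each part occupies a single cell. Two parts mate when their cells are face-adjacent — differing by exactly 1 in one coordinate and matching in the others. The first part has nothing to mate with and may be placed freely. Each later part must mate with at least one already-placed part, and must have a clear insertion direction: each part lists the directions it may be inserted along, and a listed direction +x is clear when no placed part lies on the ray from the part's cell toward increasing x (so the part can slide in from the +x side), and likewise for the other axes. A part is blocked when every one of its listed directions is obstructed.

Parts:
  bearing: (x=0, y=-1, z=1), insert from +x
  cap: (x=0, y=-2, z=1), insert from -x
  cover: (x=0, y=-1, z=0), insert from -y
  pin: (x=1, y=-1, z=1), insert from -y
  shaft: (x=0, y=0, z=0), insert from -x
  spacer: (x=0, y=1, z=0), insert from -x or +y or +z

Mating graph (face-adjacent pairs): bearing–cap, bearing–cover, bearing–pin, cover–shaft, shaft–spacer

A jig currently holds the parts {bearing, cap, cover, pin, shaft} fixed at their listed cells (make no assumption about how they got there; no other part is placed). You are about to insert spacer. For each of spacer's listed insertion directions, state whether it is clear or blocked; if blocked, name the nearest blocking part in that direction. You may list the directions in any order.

+y: clear; +z: clear; -x: clear

-x: ray from spacer(0, 1, 0) has no placed part ⇒ clear
+y: ray from spacer(0, 1, 0) has no placed part ⇒ clear
+z: ray from spacer(0, 1, 0) has no placed part ⇒ clear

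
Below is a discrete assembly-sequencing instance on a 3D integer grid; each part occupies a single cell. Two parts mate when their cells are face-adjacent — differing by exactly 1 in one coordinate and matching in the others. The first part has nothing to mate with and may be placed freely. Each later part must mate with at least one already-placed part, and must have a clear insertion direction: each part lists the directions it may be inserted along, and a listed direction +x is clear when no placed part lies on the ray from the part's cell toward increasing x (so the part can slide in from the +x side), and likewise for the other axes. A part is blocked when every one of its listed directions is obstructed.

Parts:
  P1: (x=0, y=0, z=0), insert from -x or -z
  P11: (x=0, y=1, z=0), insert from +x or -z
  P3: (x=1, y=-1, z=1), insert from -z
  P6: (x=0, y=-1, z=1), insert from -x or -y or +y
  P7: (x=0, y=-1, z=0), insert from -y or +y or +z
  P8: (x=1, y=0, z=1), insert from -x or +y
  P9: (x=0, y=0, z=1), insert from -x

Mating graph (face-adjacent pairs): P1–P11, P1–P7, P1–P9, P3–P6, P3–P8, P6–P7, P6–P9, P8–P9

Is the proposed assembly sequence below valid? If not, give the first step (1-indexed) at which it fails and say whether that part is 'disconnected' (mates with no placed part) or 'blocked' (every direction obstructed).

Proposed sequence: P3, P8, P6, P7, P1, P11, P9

Valid

1. P3@(1, -1, 1) [-z clear] — {P3}
2. P8@(1, 0, 1) [-x clear] — {P3, P8}
3. P6@(0, -1, 1) [-x clear] — {P3, P6, P8}
4. P7@(0, -1, 0) [-y clear] — {P3, P6, P7, P8}
5. P1@(0, 0, 0) [-x clear] — {P1, P3, P6, P7, P8}
6. P11@(0, 1, 0) [+x clear] — {P1, P11, P3, P6, P7, P8}
7. P9@(0, 0, 1) [-x clear] — {P1, P11, P3, P6, P7, P8, P9}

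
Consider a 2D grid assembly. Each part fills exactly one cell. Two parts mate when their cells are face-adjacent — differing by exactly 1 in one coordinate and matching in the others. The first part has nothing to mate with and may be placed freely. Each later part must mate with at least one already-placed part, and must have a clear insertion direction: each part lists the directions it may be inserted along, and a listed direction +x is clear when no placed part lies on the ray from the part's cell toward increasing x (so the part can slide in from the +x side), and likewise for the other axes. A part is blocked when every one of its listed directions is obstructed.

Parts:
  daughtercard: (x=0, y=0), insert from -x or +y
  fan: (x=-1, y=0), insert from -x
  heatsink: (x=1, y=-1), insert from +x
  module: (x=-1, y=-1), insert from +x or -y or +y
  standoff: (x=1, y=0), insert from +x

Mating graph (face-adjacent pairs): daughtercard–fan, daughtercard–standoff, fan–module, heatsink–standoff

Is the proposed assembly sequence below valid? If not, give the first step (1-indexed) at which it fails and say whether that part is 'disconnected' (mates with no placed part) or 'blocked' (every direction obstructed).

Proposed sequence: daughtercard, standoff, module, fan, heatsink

Invalid at step 3 (disconnected)

1. daughtercard@(0, 0) [-x clear] — {daughtercard}
2. standoff@(1, 0) [+x clear] — {daughtercard, standoff}
3. module@(-1, -1) — no placed neighbour ⇒ disconnected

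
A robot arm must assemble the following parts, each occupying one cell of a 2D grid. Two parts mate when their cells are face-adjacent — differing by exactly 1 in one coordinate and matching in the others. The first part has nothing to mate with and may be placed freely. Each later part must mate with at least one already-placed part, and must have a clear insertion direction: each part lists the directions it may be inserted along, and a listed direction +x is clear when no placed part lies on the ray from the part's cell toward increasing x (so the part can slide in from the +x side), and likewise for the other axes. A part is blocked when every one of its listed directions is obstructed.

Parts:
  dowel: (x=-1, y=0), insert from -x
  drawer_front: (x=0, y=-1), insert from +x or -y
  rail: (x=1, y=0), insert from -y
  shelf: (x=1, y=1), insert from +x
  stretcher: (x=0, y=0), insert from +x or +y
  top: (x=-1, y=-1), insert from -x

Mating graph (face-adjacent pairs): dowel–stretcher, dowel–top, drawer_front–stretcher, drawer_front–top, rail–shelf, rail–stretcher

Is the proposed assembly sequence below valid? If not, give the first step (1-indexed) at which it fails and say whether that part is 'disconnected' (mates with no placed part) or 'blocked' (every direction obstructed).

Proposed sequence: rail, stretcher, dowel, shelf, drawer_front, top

1. rail@(1, 0) [-y clear] — {rail}
2. stretcher@(0, 0) [+y clear] — {rail, stretcher}
3. dowel@(-1, 0) [-x clear] — {dowel, rail, stretcher}
4. shelf@(1, 1) [+x clear] — {dowel, rail, shelf, stretcher}
5. drawer_front@(0, -1) [+x clear] — {dowel, drawer_front, rail, shelf, stretcher}
6. top@(-1, -1) [-x clear] — {dowel, drawer_front, rail, shelf, stretcher, top}

Valid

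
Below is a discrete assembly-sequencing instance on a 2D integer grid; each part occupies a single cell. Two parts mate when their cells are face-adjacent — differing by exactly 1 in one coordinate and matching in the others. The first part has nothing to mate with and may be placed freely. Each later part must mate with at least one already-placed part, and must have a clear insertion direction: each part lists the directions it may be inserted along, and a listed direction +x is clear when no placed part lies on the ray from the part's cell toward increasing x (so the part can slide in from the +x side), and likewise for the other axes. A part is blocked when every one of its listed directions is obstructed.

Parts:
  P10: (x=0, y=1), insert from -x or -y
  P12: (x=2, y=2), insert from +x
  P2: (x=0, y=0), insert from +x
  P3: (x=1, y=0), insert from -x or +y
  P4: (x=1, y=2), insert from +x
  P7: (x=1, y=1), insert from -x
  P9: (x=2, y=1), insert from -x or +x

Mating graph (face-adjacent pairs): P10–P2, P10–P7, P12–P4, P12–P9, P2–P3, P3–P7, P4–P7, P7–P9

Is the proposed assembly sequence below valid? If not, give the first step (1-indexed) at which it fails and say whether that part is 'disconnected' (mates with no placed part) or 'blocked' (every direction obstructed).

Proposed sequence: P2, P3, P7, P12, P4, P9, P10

1. P2@(0, 0) [+x clear] — {P2}
2. P3@(1, 0) [+y clear] — {P2, P3}
3. P7@(1, 1) [-x clear] — {P2, P3, P7}
4. P12@(2, 2) — no placed neighbour ⇒ disconnected

Invalid at step 4 (disconnected)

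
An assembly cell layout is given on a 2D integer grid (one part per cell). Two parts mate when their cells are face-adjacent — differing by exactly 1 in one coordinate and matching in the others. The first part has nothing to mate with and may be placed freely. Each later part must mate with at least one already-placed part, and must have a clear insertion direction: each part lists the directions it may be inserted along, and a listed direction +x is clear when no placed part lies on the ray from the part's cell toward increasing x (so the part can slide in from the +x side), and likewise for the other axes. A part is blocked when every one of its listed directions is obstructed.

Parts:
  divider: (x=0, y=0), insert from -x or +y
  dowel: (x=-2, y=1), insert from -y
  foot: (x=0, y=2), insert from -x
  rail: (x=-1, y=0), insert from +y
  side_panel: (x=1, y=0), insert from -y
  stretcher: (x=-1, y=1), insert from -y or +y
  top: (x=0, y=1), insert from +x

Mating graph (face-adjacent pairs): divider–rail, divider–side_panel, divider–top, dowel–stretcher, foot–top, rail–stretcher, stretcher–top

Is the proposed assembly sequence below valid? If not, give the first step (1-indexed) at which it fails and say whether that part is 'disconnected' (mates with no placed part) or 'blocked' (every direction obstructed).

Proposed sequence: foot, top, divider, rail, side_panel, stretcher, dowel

Valid

1. foot@(0, 2) [-x clear] — {foot}
2. top@(0, 1) [+x clear] — {foot, top}
3. divider@(0, 0) [-x clear] — {divider, foot, top}
4. rail@(-1, 0) [+y clear] — {divider, foot, rail, top}
5. side_panel@(1, 0) [-y clear] — {divider, foot, rail, side_panel, top}
6. stretcher@(-1, 1) [+y clear] — {divider, foot, rail, side_panel, stretcher, top}
7. dowel@(-2, 1) [-y clear] — {divider, dowel, foot, rail, side_panel, stretcher, top}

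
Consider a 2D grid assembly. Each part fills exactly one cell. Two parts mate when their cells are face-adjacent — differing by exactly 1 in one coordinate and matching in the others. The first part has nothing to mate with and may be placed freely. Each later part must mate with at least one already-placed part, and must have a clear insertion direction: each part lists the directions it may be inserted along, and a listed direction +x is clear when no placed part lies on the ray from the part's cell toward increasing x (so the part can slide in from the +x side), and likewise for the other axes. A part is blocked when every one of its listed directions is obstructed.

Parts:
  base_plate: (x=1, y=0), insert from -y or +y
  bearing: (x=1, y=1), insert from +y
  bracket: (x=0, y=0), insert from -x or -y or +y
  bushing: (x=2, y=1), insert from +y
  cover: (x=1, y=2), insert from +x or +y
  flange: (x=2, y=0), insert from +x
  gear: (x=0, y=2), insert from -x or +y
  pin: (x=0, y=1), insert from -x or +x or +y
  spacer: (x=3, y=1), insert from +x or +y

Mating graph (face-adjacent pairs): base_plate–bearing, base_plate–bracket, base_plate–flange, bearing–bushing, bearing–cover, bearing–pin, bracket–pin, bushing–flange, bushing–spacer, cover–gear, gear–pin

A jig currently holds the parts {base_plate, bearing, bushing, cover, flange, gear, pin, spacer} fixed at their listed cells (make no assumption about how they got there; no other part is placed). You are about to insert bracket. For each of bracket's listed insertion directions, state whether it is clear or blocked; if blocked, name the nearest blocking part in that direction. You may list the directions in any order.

-x: ray from bracket(0, 0) has no placed part ⇒ clear
-y: ray from bracket(0, 0) has no placed part ⇒ clear
+y: nearest on ray is pin@(0, 1) ⇒ blocked

+y: blocked by pin; -x: clear; -y: clear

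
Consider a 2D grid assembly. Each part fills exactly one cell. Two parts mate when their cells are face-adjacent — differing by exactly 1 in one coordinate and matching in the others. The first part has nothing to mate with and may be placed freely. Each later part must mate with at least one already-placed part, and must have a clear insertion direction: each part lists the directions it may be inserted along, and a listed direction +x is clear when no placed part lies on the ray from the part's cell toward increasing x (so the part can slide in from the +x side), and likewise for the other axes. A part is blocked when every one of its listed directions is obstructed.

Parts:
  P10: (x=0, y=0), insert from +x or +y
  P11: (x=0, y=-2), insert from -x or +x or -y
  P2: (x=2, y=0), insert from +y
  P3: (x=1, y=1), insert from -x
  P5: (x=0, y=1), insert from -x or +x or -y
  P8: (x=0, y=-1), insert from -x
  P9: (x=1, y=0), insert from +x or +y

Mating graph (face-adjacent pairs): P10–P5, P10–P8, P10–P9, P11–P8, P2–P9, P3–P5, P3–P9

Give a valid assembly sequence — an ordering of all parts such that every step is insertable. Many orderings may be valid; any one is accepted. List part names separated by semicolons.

P8; P10; P9; P3; P5; P2; P11

1. P8@(0, -1) [-x clear] — {P8}
2. P10@(0, 0) [+x clear] — {P10, P8}
3. P9@(1, 0) [+x clear] — {P10, P8, P9}
4. P3@(1, 1) [-x clear] — {P10, P3, P8, P9}
5. P5@(0, 1) [-x clear] — {P10, P3, P5, P8, P9}
6. P2@(2, 0) [+y clear] — {P10, P2, P3, P5, P8, P9}
7. P11@(0, -2) [-x clear] — {P10, P11, P2, P3, P5, P8, P9}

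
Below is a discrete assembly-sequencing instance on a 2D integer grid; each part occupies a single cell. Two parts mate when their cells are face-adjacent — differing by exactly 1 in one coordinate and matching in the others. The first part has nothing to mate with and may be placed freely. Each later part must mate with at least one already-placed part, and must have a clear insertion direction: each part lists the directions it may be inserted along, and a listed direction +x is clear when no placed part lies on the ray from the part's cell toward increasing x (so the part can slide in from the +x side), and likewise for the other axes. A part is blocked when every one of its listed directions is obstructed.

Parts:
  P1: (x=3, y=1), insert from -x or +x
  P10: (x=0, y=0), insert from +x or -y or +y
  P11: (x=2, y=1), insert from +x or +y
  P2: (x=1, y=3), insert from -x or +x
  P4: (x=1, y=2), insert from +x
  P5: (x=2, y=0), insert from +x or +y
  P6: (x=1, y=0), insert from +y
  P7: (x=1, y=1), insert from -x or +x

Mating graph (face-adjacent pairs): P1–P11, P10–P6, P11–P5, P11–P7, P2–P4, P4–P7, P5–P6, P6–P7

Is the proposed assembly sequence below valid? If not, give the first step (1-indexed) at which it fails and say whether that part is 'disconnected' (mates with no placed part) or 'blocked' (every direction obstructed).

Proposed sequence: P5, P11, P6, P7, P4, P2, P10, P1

1. P5@(2, 0) [+x clear] — {P5}
2. P11@(2, 1) [+x clear] — {P11, P5}
3. P6@(1, 0) [+y clear] — {P11, P5, P6}
4. P7@(1, 1) [-x clear] — {P11, P5, P6, P7}
5. P4@(1, 2) [+x clear] — {P11, P4, P5, P6, P7}
6. P2@(1, 3) [-x clear] — {P11, P2, P4, P5, P6, P7}
7. P10@(0, 0) [-y clear] — {P10, P11, P2, P4, P5, P6, P7}
8. P1@(3, 1) [+x clear] — {P1, P10, P11, P2, P4, P5, P6, P7}

Valid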